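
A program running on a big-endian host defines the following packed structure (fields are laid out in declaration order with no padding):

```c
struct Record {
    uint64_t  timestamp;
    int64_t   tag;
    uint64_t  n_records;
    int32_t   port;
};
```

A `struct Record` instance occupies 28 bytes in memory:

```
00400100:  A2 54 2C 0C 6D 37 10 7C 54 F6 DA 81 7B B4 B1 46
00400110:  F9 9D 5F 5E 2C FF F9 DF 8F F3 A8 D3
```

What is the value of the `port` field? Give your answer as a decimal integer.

-1879856941

`port` follows `timestamp` (8 B), `tag` (8 B), `n_records` (8 B), so it starts at offset 8 + 8 + 8 = 24 and occupies 4 bytes.
Bytes at offsets 24..27: 8F F3 A8 D3.
Big-endian: lowest address holds the most-significant byte.
The bytes are already most-significant first: 0x8FF3A8D3.
Top bit is set, so as a signed 32-bit value this is 0x8FF3A8D3 − 2^32 = -1879856941.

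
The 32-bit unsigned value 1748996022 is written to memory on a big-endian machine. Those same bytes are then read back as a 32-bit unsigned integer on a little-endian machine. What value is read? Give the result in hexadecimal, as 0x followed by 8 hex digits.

1748996022 in 32-bit hexadecimal is 0x683F8FB6.
Stored big-endian, the bytes at ascending addresses are 68 3F 8F B6.
Read back as little-endian, the first byte is least significant, giving 0xB68F3F68.

0xB68F3F68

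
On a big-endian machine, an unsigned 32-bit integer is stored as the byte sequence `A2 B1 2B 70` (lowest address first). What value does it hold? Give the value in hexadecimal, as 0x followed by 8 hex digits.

0xA2B12B70

Big-endian: lowest address holds the most-significant byte.
The bytes are already most-significant first: 0xA2B12B70.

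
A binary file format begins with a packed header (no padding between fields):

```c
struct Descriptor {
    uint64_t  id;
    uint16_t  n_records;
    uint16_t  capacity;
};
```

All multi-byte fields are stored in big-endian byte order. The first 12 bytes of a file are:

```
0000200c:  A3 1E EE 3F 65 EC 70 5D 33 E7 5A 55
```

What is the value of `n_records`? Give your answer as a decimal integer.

`n_records` follows `id` (8 bytes), so it starts at byte offset 8 and occupies 2 bytes.
Bytes at offsets 8..9: 33 E7.
Big-endian: lowest address holds the most-significant byte.
The bytes are already most-significant first: 0x33E7.
0x33E7 = 13287.

13287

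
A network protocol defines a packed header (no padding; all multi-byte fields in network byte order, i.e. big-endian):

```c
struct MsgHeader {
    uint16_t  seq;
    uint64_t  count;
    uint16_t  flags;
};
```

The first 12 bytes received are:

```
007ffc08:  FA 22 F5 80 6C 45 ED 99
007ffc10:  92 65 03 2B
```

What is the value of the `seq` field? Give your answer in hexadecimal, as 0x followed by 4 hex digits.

`seq` is the first field, at byte offset 0, occupying 2 bytes.
Bytes at offsets 0..1: FA 22.
In big-endian order the high byte comes first in memory.
The bytes are already most-significant first: 0xFA22.

0xFA22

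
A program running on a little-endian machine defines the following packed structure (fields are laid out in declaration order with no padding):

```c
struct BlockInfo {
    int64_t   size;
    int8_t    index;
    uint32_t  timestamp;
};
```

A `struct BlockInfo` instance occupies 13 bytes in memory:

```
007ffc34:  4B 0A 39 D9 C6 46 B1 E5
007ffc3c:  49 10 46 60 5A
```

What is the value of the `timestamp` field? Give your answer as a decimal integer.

`timestamp` follows `size` (8 B), `index` (1 B), so it starts at offset 8 + 1 = 9 and occupies 4 bytes.
Bytes at offsets 9..12: 10 46 60 5A.
Little-endian: lowest address holds the least-significant byte.
Reassemble most-significant byte first: 5A 60 46 10 → 0x5A604610.
0x5A604610 = 1516258832.

1516258832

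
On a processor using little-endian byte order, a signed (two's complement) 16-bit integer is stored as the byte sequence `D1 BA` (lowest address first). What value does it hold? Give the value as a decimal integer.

-17711

Little-endian stores the least-significant byte at the lowest address.
Reassemble most-significant byte first: BA D1 → 0xBAD1.
Top bit is set, so as a signed 16-bit value this is 0xBAD1 − 2^16 = -17711.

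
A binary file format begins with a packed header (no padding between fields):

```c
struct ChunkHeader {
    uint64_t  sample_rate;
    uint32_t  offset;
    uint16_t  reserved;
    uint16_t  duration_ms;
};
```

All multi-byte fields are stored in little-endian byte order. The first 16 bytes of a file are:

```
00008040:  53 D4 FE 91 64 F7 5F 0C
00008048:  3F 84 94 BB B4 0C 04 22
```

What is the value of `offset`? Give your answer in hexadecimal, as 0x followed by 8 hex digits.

`offset` follows `sample_rate` (8 bytes), so it starts at byte offset 8 and occupies 4 bytes.
Bytes at offsets 8..11: 3F 84 94 BB.
In little-endian order the low byte comes first in memory.
Reassemble most-significant byte first: BB 94 84 3F → 0xBB94843F.

0xBB94843F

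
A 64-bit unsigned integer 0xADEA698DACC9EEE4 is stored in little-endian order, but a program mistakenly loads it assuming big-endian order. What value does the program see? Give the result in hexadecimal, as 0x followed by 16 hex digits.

0xE4EEC9AC8D69EAAD

Stored little-endian, the bytes at ascending addresses are E4 EE C9 AC 8D 69 EA AD.
Read back as big-endian, the last byte is least significant, giving 0xE4EEC9AC8D69EAAD.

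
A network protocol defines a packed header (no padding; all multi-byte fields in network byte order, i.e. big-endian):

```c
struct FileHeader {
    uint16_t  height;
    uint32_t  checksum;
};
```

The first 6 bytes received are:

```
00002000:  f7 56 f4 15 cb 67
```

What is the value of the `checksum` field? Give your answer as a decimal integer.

`checksum` follows `height` (2 bytes), so it starts at byte offset 2 and occupies 4 bytes.
Bytes at offsets 2..5: F4 15 CB 67.
In big-endian order the high byte comes first in memory.
The bytes are already most-significant first: 0xF415CB67.
0xF415CB67 = 4095069031.

4095069031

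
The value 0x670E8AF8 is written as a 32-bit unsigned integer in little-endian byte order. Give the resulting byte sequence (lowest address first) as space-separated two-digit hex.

Split into bytes (most-significant first): 67 0E 8A F8.
Little-endian stores the least-significant byte at the lowest address.
So at ascending addresses the bytes are F8 8A 0E 67.

F8 8A 0E 67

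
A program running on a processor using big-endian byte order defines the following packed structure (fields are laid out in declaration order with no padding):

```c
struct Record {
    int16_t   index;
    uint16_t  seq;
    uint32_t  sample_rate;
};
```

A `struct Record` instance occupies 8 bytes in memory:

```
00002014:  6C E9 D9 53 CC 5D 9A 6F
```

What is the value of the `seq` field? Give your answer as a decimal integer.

55635

`seq` follows `index` (2 bytes), so it starts at byte offset 2 and occupies 2 bytes.
Bytes at offsets 2..3: D9 53.
Big-endian: lowest address holds the most-significant byte.
The bytes are already most-significant first: 0xD953.
0xD953 = 55635.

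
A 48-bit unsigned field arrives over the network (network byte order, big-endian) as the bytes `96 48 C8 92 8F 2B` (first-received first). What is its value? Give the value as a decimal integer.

Big-endian: lowest address holds the most-significant byte.
The bytes are already most-significant first: 0x9648C8928F2B.
0x9648C8928F2B = 165239346859819.

165239346859819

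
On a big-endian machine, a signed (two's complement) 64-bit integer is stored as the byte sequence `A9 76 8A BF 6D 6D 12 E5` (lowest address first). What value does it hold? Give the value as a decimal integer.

Big-endian: lowest address holds the most-significant byte.
The bytes are already most-significant first: 0xA9768ABF6D6D12E5.
Top bit is set, so as a signed 64-bit value this is 0xA9768ABF6D6D12E5 − 2^64 = -6235644079268621595.

-6235644079268621595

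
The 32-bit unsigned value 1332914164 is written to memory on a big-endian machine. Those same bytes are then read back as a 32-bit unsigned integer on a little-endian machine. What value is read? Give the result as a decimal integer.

1332914164 in 32-bit hexadecimal is 0x4F72A7F4.
Stored big-endian, the bytes at ascending addresses are 4F 72 A7 F4.
Read back as little-endian, the first byte is least significant, giving 0xF4A7724F.
0xF4A7724F = 4104614479.

4104614479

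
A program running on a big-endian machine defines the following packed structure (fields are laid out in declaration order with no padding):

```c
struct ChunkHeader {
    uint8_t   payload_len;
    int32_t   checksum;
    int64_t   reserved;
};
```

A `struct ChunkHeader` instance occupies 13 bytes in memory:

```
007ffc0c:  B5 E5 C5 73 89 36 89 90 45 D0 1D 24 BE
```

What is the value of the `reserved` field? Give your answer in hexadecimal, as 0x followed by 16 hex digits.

`reserved` follows `payload_len` (1 B), `checksum` (4 B), so it starts at offset 1 + 4 = 5 and occupies 8 bytes.
Bytes at offsets 5..12: 36 89 90 45 D0 1D 24 BE.
Big-endian: lowest address holds the most-significant byte.
The bytes are already most-significant first: 0x36899045D01D24BE.

0x36899045D01D24BE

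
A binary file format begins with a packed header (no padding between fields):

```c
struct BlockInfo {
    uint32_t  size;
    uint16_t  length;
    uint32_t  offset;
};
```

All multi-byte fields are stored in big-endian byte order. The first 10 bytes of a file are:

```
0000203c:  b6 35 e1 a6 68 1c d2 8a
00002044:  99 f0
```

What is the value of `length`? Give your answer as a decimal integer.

26652

`length` follows `size` (4 bytes), so it starts at byte offset 4 and occupies 2 bytes.
Bytes at offsets 4..5: 68 1C.
In big-endian order the high byte comes first in memory.
The bytes are already most-significant first: 0x681C.
0x681C = 26652.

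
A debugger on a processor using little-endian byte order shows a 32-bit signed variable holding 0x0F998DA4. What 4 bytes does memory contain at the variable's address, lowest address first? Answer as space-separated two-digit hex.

Split into bytes (most-significant first): 0F 99 8D A4.
Little-endian stores the least-significant byte at the lowest address.
So at ascending addresses the bytes are A4 8D 99 0F.

A4 8D 99 0F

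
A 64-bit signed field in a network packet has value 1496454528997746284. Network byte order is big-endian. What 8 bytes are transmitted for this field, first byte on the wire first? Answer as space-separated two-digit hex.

1496454528997746284 in hexadecimal, padded to 64 bits, is 0x14C479772F6F666C.
Split into bytes (most-significant first): 14 C4 79 77 2F 6F 66 6C.
In big-endian order the high byte comes first in memory.
So the memory order matches the most-significant-first order: 14 C4 79 77 2F 6F 66 6C.

14 C4 79 77 2F 6F 66 6C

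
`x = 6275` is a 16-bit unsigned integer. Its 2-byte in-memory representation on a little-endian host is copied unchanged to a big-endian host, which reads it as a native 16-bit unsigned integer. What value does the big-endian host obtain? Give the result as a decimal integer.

6275 in 16-bit hexadecimal is 0x1883.
Stored little-endian, the bytes at ascending addresses are 83 18.
Read back as big-endian, the last byte is least significant, giving 0x8318.
0x8318 = 33560.

33560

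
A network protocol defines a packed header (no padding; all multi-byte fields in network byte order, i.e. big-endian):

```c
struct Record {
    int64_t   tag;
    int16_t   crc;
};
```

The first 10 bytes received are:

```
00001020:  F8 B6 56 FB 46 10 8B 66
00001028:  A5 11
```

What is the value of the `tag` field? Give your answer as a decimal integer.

-525136669329814682

`tag` is the first field, at byte offset 0, occupying 8 bytes.
Bytes at offsets 0..7: F8 B6 56 FB 46 10 8B 66.
In big-endian order the high byte comes first in memory.
The bytes are already most-significant first: 0xF8B656FB46108B66.
Top bit is set, so as a signed 64-bit value this is 0xF8B656FB46108B66 − 2^64 = -525136669329814682.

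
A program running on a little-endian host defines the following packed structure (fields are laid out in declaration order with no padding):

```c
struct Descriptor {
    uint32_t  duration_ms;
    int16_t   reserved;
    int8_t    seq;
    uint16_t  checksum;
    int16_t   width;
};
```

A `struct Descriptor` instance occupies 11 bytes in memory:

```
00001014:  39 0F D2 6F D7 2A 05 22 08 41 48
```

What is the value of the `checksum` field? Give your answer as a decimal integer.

`checksum` follows `duration_ms` (4 B), `reserved` (2 B), `seq` (1 B), so it starts at offset 4 + 2 + 1 = 7 and occupies 2 bytes.
Bytes at offsets 7..8: 22 08.
In little-endian order the low byte comes first in memory.
Reassemble most-significant byte first: 08 22 → 0x0822.
0x0822 = 2082.

2082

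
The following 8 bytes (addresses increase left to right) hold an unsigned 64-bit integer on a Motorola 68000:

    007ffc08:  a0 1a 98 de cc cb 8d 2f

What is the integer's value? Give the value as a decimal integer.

11536701478149000495

Big-endian stores the most-significant byte at the lowest address.
The bytes are already most-significant first: 0xA01A98DECCCB8D2F.
0xA01A98DECCCB8D2F = 11536701478149000495.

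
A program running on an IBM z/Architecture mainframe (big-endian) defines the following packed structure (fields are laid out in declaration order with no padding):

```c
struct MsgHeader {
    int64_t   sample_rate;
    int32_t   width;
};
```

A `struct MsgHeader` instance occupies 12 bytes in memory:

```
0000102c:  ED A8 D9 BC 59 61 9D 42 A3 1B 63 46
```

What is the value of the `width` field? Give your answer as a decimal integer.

`width` follows `sample_rate` (8 bytes), so it starts at byte offset 8 and occupies 4 bytes.
Bytes at offsets 8..11: A3 1B 63 46.
Big-endian stores the most-significant byte at the lowest address.
The bytes are already most-significant first: 0xA31B6346.
Top bit is set, so as a signed 32-bit value this is 0xA31B6346 − 2^32 = -1558486202.

-1558486202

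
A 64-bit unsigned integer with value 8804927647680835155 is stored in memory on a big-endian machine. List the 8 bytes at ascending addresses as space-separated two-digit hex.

7A 31 63 0B 89 08 2E 53

8804927647680835155 in hexadecimal, padded to 64 bits, is 0x7A31630B89082E53.
Split into bytes (most-significant first): 7A 31 63 0B 89 08 2E 53.
Big-endian stores the most-significant byte at the lowest address.
So the memory order matches the most-significant-first order: 7A 31 63 0B 89 08 2E 53.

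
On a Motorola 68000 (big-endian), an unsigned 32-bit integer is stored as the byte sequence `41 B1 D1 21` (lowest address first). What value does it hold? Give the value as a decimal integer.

In big-endian order the high byte comes first in memory.
The bytes are already most-significant first: 0x41B1D121.
0x41B1D121 = 1102172449.

1102172449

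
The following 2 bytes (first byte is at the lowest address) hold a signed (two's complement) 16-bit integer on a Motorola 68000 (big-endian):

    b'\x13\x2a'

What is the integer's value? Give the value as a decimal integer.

4906

Big-endian: lowest address holds the most-significant byte.
The bytes are already most-significant first: 0x132A.
0x132A = 4906.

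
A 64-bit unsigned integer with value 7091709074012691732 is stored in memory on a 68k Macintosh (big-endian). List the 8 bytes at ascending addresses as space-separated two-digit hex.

7091709074012691732 in hexadecimal, padded to 64 bits, is 0x626ACFD44EF0DD14.
Split into bytes (most-significant first): 62 6A CF D4 4E F0 DD 14.
Big-endian stores the most-significant byte at the lowest address.
So the memory order matches the most-significant-first order: 62 6A CF D4 4E F0 DD 14.

62 6A CF D4 4E F0 DD 14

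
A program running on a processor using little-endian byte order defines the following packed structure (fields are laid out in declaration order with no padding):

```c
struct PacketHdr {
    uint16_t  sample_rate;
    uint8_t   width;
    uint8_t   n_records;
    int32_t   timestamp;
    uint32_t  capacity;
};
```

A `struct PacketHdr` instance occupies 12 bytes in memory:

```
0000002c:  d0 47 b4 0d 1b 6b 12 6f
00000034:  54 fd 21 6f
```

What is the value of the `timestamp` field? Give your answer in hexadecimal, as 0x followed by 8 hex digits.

0x6F126B1B

`timestamp` follows `sample_rate` (2 B), `width` (1 B), `n_records` (1 B), so it starts at offset 2 + 1 + 1 = 4 and occupies 4 bytes.
Bytes at offsets 4..7: 1B 6B 12 6F.
Little-endian stores the least-significant byte at the lowest address.
Reassemble most-significant byte first: 6F 12 6B 1B → 0x6F126B1B.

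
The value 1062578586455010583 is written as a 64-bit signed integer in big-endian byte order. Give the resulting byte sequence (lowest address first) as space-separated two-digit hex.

0E BF 09 98 37 96 6D 17

1062578586455010583 in hexadecimal, padded to 64 bits, is 0x0EBF099837966D17.
Split into bytes (most-significant first): 0E BF 09 98 37 96 6D 17.
Big-endian stores the most-significant byte at the lowest address.
So the memory order matches the most-significant-first order: 0E BF 09 98 37 96 6D 17.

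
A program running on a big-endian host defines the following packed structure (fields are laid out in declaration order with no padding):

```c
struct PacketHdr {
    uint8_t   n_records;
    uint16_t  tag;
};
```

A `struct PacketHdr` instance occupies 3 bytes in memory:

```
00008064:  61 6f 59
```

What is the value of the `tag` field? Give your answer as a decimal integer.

28505

`tag` follows `n_records` (1 byte), so it starts at byte offset 1 and occupies 2 bytes.
Bytes at offsets 1..2: 6F 59.
Big-endian: lowest address holds the most-significant byte.
The bytes are already most-significant first: 0x6F59.
0x6F59 = 28505.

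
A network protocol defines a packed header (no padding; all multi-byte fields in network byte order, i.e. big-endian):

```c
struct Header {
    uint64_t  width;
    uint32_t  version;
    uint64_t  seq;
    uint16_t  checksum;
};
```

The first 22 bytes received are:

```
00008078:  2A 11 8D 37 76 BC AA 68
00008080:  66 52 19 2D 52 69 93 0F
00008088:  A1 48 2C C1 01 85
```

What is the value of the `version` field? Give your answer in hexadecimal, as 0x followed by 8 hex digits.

0x6652192D

`version` follows `width` (8 bytes), so it starts at byte offset 8 and occupies 4 bytes.
Bytes at offsets 8..11: 66 52 19 2D.
Big-endian: lowest address holds the most-significant byte.
The bytes are already most-significant first: 0x6652192D.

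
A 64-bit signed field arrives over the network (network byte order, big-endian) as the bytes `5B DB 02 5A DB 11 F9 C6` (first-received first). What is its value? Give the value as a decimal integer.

6618886666596776390

Big-endian stores the most-significant byte at the lowest address.
The bytes are already most-significant first: 0x5BDB025ADB11F9C6.
0x5BDB025ADB11F9C6 = 6618886666596776390.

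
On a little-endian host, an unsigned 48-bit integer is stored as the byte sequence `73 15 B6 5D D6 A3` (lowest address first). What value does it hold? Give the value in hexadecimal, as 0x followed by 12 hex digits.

0xA3D65DB61573

Little-endian stores the least-significant byte at the lowest address.
Reassemble most-significant byte first: A3 D6 5D B6 15 73 → 0xA3D65DB61573.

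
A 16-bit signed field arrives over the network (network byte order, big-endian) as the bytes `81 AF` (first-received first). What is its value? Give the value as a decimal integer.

Big-endian stores the most-significant byte at the lowest address.
The bytes are already most-significant first: 0x81AF.
Top bit is set, so as a signed 16-bit value this is 0x81AF − 2^16 = -32337.

-32337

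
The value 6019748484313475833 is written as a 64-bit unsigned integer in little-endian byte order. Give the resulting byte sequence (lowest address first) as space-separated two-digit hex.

F9 6A B3 3C 5A 71 8A 53

6019748484313475833 in hexadecimal, padded to 64 bits, is 0x538A715A3CB36AF9.
Split into bytes (most-significant first): 53 8A 71 5A 3C B3 6A F9.
Little-endian stores the least-significant byte at the lowest address.
So at ascending addresses the bytes are F9 6A B3 3C 5A 71 8A 53.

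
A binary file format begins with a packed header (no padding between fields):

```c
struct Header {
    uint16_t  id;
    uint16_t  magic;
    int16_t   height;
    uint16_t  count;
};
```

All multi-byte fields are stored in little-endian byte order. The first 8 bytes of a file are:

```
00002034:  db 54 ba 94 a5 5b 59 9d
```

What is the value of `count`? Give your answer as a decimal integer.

40281

`count` follows `id` (2 B), `magic` (2 B), `height` (2 B), so it starts at offset 2 + 2 + 2 = 6 and occupies 2 bytes.
Bytes at offsets 6..7: 59 9D.
In little-endian order the low byte comes first in memory.
Reassemble most-significant byte first: 9D 59 → 0x9D59.
0x9D59 = 40281.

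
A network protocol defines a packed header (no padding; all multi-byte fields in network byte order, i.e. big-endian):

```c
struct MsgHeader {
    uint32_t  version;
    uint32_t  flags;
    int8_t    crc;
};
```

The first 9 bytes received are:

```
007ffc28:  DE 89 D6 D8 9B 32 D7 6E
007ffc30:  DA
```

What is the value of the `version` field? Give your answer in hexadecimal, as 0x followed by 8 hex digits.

0xDE89D6D8

`version` is the first field, at byte offset 0, occupying 4 bytes.
Bytes at offsets 0..3: DE 89 D6 D8.
Big-endian stores the most-significant byte at the lowest address.
The bytes are already most-significant first: 0xDE89D6D8.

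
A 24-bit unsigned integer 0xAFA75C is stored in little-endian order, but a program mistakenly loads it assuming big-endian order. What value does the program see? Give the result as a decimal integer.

6072239

Stored little-endian, the bytes at ascending addresses are 5C A7 AF.
Read back as big-endian, the last byte is least significant, giving 0x5CA7AF.
0x5CA7AF = 6072239.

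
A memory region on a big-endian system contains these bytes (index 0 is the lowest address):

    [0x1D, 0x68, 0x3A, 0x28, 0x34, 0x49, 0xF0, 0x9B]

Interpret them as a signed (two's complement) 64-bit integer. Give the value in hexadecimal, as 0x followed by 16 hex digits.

0x1D683A283449F09B

In big-endian order the high byte comes first in memory.
The bytes are already most-significant first: 0x1D683A283449F09B.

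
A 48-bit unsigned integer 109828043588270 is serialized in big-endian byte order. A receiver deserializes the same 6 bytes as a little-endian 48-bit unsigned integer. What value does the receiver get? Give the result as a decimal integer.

109828043588270 in 48-bit hexadecimal is 0x63E3558642AE.
Stored big-endian, the bytes at ascending addresses are 63 E3 55 86 42 AE.
Read back as little-endian, the first byte is least significant, giving 0xAE428655E363.
0xAE428655E363 = 191600744850275.

191600744850275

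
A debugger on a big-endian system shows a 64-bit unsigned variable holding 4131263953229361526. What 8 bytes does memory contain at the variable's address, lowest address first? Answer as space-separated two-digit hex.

4131263953229361526 in hexadecimal, padded to 64 bits, is 0x395532AD559CB176.
Split into bytes (most-significant first): 39 55 32 AD 55 9C B1 76.
In big-endian order the high byte comes first in memory.
So the memory order matches the most-significant-first order: 39 55 32 AD 55 9C B1 76.

39 55 32 AD 55 9C B1 76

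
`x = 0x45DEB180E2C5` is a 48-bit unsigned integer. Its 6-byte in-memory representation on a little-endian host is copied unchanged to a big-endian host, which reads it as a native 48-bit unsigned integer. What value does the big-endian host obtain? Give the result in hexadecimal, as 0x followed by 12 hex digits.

0xC5E280B1DE45

Stored little-endian, the bytes at ascending addresses are C5 E2 80 B1 DE 45.
Read back as big-endian, the last byte is least significant, giving 0xC5E280B1DE45.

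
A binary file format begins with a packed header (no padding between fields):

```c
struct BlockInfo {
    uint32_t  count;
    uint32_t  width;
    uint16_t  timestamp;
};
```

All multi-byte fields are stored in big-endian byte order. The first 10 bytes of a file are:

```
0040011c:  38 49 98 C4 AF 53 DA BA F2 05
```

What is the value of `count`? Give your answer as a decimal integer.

944347332

`count` is the first field, at byte offset 0, occupying 4 bytes.
Bytes at offsets 0..3: 38 49 98 C4.
Big-endian stores the most-significant byte at the lowest address.
The bytes are already most-significant first: 0x384998C4.
0x384998C4 = 944347332.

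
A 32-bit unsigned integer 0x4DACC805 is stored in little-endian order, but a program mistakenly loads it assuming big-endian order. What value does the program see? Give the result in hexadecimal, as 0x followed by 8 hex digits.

0x05C8AC4D

Stored little-endian, the bytes at ascending addresses are 05 C8 AC 4D.
Read back as big-endian, the last byte is least significant, giving 0x05C8AC4D.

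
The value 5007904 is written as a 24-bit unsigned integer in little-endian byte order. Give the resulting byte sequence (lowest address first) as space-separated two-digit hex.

5007904 in hexadecimal, padded to 24 bits, is 0x4C6A20.
Split into bytes (most-significant first): 4C 6A 20.
Little-endian: lowest address holds the least-significant byte.
So at ascending addresses the bytes are 20 6A 4C.

20 6A 4C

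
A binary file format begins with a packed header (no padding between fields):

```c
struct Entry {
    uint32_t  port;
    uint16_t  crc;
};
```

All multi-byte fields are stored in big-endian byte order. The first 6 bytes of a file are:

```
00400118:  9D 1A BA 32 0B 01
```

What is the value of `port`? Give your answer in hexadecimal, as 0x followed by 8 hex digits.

0x9D1ABA32

`port` is the first field, at byte offset 0, occupying 4 bytes.
Bytes at offsets 0..3: 9D 1A BA 32.
Big-endian: lowest address holds the most-significant byte.
The bytes are already most-significant first: 0x9D1ABA32.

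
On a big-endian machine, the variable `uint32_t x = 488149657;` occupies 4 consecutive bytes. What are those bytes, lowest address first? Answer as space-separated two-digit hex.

1D 18 92 99

488149657 in hexadecimal, padded to 32 bits, is 0x1D189299.
Split into bytes (most-significant first): 1D 18 92 99.
In big-endian order the high byte comes first in memory.
So the memory order matches the most-significant-first order: 1D 18 92 99.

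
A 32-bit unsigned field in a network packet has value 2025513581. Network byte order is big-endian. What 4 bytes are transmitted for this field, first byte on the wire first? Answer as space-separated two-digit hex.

2025513581 in hexadecimal, padded to 32 bits, is 0x78BAE26D.
Split into bytes (most-significant first): 78 BA E2 6D.
In big-endian order the high byte comes first in memory.
So the memory order matches the most-significant-first order: 78 BA E2 6D.

78 BA E2 6D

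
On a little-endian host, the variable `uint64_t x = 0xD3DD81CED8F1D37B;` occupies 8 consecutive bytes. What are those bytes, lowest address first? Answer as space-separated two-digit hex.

Split into bytes (most-significant first): D3 DD 81 CE D8 F1 D3 7B.
In little-endian order the low byte comes first in memory.
So at ascending addresses the bytes are 7B D3 F1 D8 CE 81 DD D3.

7B D3 F1 D8 CE 81 DD D3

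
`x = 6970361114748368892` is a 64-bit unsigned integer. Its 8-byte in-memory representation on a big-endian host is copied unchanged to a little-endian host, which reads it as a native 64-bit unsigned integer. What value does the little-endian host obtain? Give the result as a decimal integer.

18210241151958694752

6970361114748368892 in 64-bit hexadecimal is 0x60BBB280D8C5B7FC.
Stored big-endian, the bytes at ascending addresses are 60 BB B2 80 D8 C5 B7 FC.
Read back as little-endian, the first byte is least significant, giving 0xFCB7C5D880B2BB60.
0xFCB7C5D880B2BB60 = 18210241151958694752.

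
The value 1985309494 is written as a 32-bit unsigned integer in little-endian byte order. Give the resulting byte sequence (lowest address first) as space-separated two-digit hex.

1985309494 in hexadecimal, padded to 32 bits, is 0x76556B36.
Split into bytes (most-significant first): 76 55 6B 36.
In little-endian order the low byte comes first in memory.
So at ascending addresses the bytes are 36 6B 55 76.

36 6B 55 76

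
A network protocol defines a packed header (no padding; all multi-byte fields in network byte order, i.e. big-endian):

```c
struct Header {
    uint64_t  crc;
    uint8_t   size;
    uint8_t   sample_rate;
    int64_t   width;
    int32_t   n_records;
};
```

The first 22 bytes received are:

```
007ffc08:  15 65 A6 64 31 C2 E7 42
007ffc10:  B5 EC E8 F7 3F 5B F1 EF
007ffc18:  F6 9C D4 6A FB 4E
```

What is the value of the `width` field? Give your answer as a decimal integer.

-1659788273529129316

`width` follows `crc` (8 B), `size` (1 B), `sample_rate` (1 B), so it starts at offset 8 + 1 + 1 = 10 and occupies 8 bytes.
Bytes at offsets 10..17: E8 F7 3F 5B F1 EF F6 9C.
Big-endian stores the most-significant byte at the lowest address.
The bytes are already most-significant first: 0xE8F73F5BF1EFF69C.
Top bit is set, so as a signed 64-bit value this is 0xE8F73F5BF1EFF69C − 2^64 = -1659788273529129316.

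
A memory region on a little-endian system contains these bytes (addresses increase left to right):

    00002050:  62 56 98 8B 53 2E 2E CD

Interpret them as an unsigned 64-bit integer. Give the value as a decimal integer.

14784805563063096930

Little-endian stores the least-significant byte at the lowest address.
Reassemble most-significant byte first: CD 2E 2E 53 8B 98 56 62 → 0xCD2E2E538B985662.
0xCD2E2E538B985662 = 14784805563063096930.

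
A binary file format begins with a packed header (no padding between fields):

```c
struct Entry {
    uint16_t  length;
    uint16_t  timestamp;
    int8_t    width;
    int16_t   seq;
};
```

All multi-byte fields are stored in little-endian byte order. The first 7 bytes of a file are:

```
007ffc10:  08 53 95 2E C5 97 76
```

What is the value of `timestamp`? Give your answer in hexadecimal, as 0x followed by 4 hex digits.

`timestamp` follows `length` (2 bytes), so it starts at byte offset 2 and occupies 2 bytes.
Bytes at offsets 2..3: 95 2E.
In little-endian order the low byte comes first in memory.
Reassemble most-significant byte first: 2E 95 → 0x2E95.

0x2E95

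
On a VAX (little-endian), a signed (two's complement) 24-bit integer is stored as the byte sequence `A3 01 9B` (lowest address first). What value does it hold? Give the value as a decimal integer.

-6618717

Little-endian stores the least-significant byte at the lowest address.
Reassemble most-significant byte first: 9B 01 A3 → 0x9B01A3.
Top bit is set, so as a signed 24-bit value this is 0x9B01A3 − 2^24 = -6618717.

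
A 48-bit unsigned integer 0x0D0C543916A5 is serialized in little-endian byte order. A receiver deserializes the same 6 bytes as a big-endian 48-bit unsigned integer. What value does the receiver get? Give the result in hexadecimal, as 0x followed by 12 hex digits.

Stored little-endian, the bytes at ascending addresses are A5 16 39 54 0C 0D.
Read back as big-endian, the last byte is least significant, giving 0xA51639540C0D.

0xA51639540C0D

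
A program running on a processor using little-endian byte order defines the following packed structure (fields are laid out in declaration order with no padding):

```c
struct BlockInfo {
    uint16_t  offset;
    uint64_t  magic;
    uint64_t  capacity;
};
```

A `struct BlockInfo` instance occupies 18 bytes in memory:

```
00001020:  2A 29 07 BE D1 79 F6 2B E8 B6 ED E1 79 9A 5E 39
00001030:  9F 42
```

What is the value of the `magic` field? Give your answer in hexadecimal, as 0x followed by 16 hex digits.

`magic` follows `offset` (2 bytes), so it starts at byte offset 2 and occupies 8 bytes.
Bytes at offsets 2..9: 07 BE D1 79 F6 2B E8 B6.
Little-endian stores the least-significant byte at the lowest address.
Reassemble most-significant byte first: B6 E8 2B F6 79 D1 BE 07 → 0xB6E82BF679D1BE07.

0xB6E82BF679D1BE07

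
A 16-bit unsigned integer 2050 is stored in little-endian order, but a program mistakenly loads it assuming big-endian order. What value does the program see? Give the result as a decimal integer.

520

2050 in 16-bit hexadecimal is 0x0802.
Stored little-endian, the bytes at ascending addresses are 02 08.
Read back as big-endian, the last byte is least significant, giving 0x0208.
0x0208 = 520.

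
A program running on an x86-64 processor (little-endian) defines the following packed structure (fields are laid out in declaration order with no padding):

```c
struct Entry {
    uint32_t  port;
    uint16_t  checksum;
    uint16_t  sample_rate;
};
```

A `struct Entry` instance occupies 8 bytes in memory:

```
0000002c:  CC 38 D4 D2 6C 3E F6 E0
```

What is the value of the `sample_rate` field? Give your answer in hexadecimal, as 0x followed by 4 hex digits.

`sample_rate` follows `port` (4 B), `checksum` (2 B), so it starts at offset 4 + 2 = 6 and occupies 2 bytes.
Bytes at offsets 6..7: F6 E0.
In little-endian order the low byte comes first in memory.
Reassemble most-significant byte first: E0 F6 → 0xE0F6.

0xE0F6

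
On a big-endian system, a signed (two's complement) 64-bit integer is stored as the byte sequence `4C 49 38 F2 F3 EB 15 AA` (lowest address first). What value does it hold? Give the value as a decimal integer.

5496987436307912106

Big-endian stores the most-significant byte at the lowest address.
The bytes are already most-significant first: 0x4C4938F2F3EB15AA.
0x4C4938F2F3EB15AA = 5496987436307912106.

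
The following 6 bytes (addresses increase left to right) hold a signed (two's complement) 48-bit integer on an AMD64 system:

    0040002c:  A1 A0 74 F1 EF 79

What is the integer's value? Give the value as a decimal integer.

134071455096993

Little-endian stores the least-significant byte at the lowest address.
Reassemble most-significant byte first: 79 EF F1 74 A0 A1 → 0x79EFF174A0A1.
0x79EFF174A0A1 = 134071455096993.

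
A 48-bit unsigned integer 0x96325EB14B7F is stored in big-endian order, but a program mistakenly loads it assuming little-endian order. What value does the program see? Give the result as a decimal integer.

Stored big-endian, the bytes at ascending addresses are 96 32 5E B1 4B 7F.
Read back as little-endian, the first byte is least significant, giving 0x7F4BB15E3296.
0x7F4BB15E3296 = 139963075015318.

139963075015318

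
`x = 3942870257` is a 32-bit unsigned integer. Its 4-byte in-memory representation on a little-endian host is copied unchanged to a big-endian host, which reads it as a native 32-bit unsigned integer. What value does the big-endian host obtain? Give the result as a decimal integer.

3942870257 in 32-bit hexadecimal is 0xEB036CF1.
Stored little-endian, the bytes at ascending addresses are F1 6C 03 EB.
Read back as big-endian, the last byte is least significant, giving 0xF16C03EB.
0xF16C03EB = 4050387947.

4050387947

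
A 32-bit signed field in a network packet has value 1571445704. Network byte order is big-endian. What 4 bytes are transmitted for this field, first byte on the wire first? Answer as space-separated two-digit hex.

5D AA 5B C8

1571445704 in hexadecimal, padded to 32 bits, is 0x5DAA5BC8.
Split into bytes (most-significant first): 5D AA 5B C8.
In big-endian order the high byte comes first in memory.
So the memory order matches the most-significant-first order: 5D AA 5B C8.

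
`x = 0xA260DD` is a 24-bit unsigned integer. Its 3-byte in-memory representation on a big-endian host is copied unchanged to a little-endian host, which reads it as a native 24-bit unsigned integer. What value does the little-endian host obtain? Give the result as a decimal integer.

Stored big-endian, the bytes at ascending addresses are A2 60 DD.
Read back as little-endian, the first byte is least significant, giving 0xDD60A2.
0xDD60A2 = 14508194.

14508194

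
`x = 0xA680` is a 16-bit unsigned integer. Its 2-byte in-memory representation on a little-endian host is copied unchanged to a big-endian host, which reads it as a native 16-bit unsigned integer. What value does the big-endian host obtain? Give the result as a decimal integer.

Stored little-endian, the bytes at ascending addresses are 80 A6.
Read back as big-endian, the last byte is least significant, giving 0x80A6.
0x80A6 = 32934.

32934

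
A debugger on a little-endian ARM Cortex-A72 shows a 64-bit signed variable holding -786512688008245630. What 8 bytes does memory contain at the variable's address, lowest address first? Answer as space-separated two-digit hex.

82 4E EE 9B E0 BE 15 F5

Two's complement of -786512688008245630 in 64 bits: 786512688008245630 = 0x0AEA411F6411B17E; invert → 0xF515BEE09BEE4E81; add 1 → 0xF515BEE09BEE4E82.
Split into bytes (most-significant first): F5 15 BE E0 9B EE 4E 82.
In little-endian order the low byte comes first in memory.
So at ascending addresses the bytes are 82 4E EE 9B E0 BE 15 F5.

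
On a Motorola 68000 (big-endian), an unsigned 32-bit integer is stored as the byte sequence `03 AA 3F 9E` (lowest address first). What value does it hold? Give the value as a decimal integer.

In big-endian order the high byte comes first in memory.
The bytes are already most-significant first: 0x03AA3F9E.
0x03AA3F9E = 61489054.

61489054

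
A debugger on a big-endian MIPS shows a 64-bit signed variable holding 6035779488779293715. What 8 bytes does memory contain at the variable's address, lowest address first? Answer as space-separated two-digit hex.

53 C3 65 77 53 47 54 13

6035779488779293715 in hexadecimal, padded to 64 bits, is 0x53C3657753475413.
Split into bytes (most-significant first): 53 C3 65 77 53 47 54 13.
Big-endian: lowest address holds the most-significant byte.
So the memory order matches the most-significant-first order: 53 C3 65 77 53 47 54 13.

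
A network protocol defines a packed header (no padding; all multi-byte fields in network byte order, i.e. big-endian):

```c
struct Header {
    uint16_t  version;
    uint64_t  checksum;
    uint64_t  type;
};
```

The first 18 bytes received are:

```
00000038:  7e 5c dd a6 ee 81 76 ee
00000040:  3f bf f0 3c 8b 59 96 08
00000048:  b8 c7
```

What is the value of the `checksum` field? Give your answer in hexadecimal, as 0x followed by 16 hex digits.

`checksum` follows `version` (2 bytes), so it starts at byte offset 2 and occupies 8 bytes.
Bytes at offsets 2..9: DD A6 EE 81 76 EE 3F BF.
Big-endian: lowest address holds the most-significant byte.
The bytes are already most-significant first: 0xDDA6EE8176EE3FBF.

0xDDA6EE8176EE3FBF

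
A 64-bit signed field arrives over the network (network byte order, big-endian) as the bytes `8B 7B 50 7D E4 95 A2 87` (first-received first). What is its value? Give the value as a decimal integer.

Big-endian stores the most-significant byte at the lowest address.
The bytes are already most-significant first: 0x8B7B507DE495A287.
Top bit is set, so as a signed 64-bit value this is 0x8B7B507DE495A287 − 2^64 = -8396028578666012025.

-8396028578666012025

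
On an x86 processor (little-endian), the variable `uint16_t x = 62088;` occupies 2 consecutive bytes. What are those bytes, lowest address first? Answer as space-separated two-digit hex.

88 F2

62088 in hexadecimal, padded to 16 bits, is 0xF288.
Split into bytes (most-significant first): F2 88.
Little-endian: lowest address holds the least-significant byte.
So at ascending addresses the bytes are 88 F2.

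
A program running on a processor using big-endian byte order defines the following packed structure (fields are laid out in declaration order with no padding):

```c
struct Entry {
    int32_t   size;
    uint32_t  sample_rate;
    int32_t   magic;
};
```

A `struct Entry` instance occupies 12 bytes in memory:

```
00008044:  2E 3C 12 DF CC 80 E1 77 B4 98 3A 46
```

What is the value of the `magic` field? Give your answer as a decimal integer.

-1265092026

`magic` follows `size` (4 B), `sample_rate` (4 B), so it starts at offset 4 + 4 = 8 and occupies 4 bytes.
Bytes at offsets 8..11: B4 98 3A 46.
Big-endian stores the most-significant byte at the lowest address.
The bytes are already most-significant first: 0xB4983A46.
Top bit is set, so as a signed 32-bit value this is 0xB4983A46 − 2^32 = -1265092026.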